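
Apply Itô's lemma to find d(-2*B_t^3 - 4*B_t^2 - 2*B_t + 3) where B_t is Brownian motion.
d(-2*B_t^3 - 4*B_t^2 - 2*B_t + 3) = (-6*B_t - 4) dt + (-6*B_t^2 - 8*B_t - 2) dB_t

Itô's formula for f(B_t) gives d f(B_t) = f'(B_t) dB_t + (1/2) f''(B_t) dt. Compute derivatives of f(x) = -2*x^3 - 4*x^2 - 2*x + 3:
  f'(x)  = -6*x^2 - 8*x - 2
  f''(x) = -12*x - 8
Substitute x = B_t and multiply the f'' term by 1/2:
  drift     = (1/2) * (-12*x - 8) evaluated at B_t = -6*B_t - 4
  diffusion = (-6*x^2 - 8*x - 2) evaluated at B_t = -6*B_t^2 - 8*B_t - 2
Therefore d(-2*B_t^3 - 4*B_t^2 - 2*B_t + 3) = (-6*B_t - 4) dt + (-6*B_t^2 - 8*B_t - 2) dB_t.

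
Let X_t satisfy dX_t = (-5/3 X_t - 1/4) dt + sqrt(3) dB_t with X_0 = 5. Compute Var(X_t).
Var(X_t) = 9/10 - 9*exp(-10*t/3)/10

The variance V(t) = Var(X_t) satisfies V'(t) = 2 a V(t) + c^2 with V(0) = 0 (drift coefficient is linear in X, diffusion is constant). With a = -5/3, c = sqrt(3), the solution is
  V(t) = (c^2 / (2 a)) * (exp(2 a t) - 1)
       = (sqrt(3)^2 / (2*(-5/3))) * (exp((-10/3) t) - 1)
       = 9/10 - 9*exp(-10*t/3)/10.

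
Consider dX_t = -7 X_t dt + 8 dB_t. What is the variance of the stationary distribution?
lim Var(X_t) = 32/7

The OU SDE dX = -theta X dt + sigma dB admits the integrating factor exp(theta t): d(exp(theta t) X_t) = sigma exp(theta t) dB_t. Integrating from 0 to t gives X_t = x_0 * exp(-theta t) + sigma * int_0^t exp(-theta (t-s)) dB_s for any initial x_0. The Itô integral has variance (by the Itô isometry) sigma^2 * int_0^t exp(-2 theta (t - s)) ds = sigma^2 * (1 - exp(-2 theta t)) / (2 theta), independent of x_0.
With theta = 7, sigma = 8:
  Var(X_t) = (8)^2 * (1 - exp(-2*7 t)) / (2 * 7) = 32/7 - 32*exp(-14*t)/7.
As t -> infinity, exp(-2*7 t) -> 0, so the stationary variance is sigma^2 / (2 theta) = 32/7.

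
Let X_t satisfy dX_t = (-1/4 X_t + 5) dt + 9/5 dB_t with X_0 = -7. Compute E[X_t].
E[X_t] = 20 - 27*exp(-t/4)

Taking expectations and using E[dB_t] = 0, the mean m(t) = E[X_t] satisfies the ODE m'(t) = a m(t) + b with m(0) = x_0. With a = -1/4, b = 5, x_0 = -7, the solution is
  m(t) = x_0 * exp(a t) + (b/a) * (exp(a t) - 1)
       = (-7) * exp((-1/4) t) + (5/(-1/4)) * (exp((-1/4) t) - 1)
       = 20 - 27*exp(-t/4).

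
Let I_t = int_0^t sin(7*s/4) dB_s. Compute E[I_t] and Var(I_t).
E[I_t] = 0; Var(I_t) = t/2 - sin(7*t/2)/7

The Itô integral of a deterministic integrand f(s) has mean 0 because each increment f(s) * (B_{s+ds} - B_s) has mean 0. By the Itô isometry:
  Var( int_0^t f(s) dB_s ) = E[ (int_0^t f(s) dB_s)^2 ] = int_0^t f(s)^2 ds.
Here f(s) = sin(7*s/4), so f(s)^2 = sin(7*s/4)^2. Integrate:
  int_0^t (sin(7*s/4)^2) ds = t/2 - sin(7*t/2)/7.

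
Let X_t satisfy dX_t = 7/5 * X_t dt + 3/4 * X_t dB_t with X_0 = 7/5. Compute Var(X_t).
Var(X_t) = 49*(exp(9*t/16) - 1)*exp(14*t/5)/25

For GBM dX = mu X dt + sigma X dB with X_0 = x_0, apply Itô to Y = log X: dY = (mu - sigma^2/2) dt + sigma dB, so Y_t = log(x_0) + (mu - sigma^2/2) t + sigma B_t and hence X_t = x_0 * exp((mu - sigma^2/2) t + sigma B_t).
With mu = 7/5, sigma = 3/4, x_0 = 7/5, this gives:
  X_t = 7/5 * exp((179/160) * t + (3/4) * B_t).
Since sigma*B_t ~ Normal(0, sigma^2 t), E[exp(sigma*B_t)] = exp(sigma^2 t / 2); so E[X_t] = x_0 * exp((mu - sigma^2/2) t) * exp(sigma^2 t / 2) = x_0 * exp(mu t) = 7*exp(7*t/5)/5.
Var(X_t) = E[X_t^2] - (E[X_t])^2 = x_0^2 * exp(2 mu t) * (exp(sigma^2 t) - 1) = 49*(exp(9*t/16) - 1)*exp(14*t/5)/25.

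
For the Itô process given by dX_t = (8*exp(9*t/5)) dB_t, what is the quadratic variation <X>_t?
<X>_t = 160*exp(18*t/5)/9 - 160/9

For an Itô process dX_t = a(t) dt + b(t) dB_t, the quadratic variation is <X>_t = int_0^t b(s)^2 ds (the drift term does not contribute). Here b(s) = 8*exp(9*s/5), so
  b(s)^2 = 64*exp(18*s/5).
Integrating from 0 to t:
  <X>_t = int_0^t (64*exp(18*s/5)) ds = 160*exp(18*t/5)/9 - 160/9.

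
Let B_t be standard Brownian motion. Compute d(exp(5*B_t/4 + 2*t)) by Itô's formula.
d(exp(5*B_t/4 + 2*t)) = (89*exp(5*B_t/4 + 2*t)/32) dt + (5*exp(5*B_t/4 + 2*t)/4) dB_t

Itô's formula for f(t, x): d f(t, B_t) = (f_t + (1/2) f_xx) dt + f_x dB_t. Compute partials of f(t, x) = exp(2*t + 5*x/4):
  f_t(t,x)  = 2*exp(2*t + 5*x/4)
  f_x(t,x)  = 5*exp(2*t + 5*x/4)/4
  f_xx(t,x) = 25*exp(2*t + 5*x/4)/16
Assemble drift = f_t + (1/2) f_xx = 89*exp(2*t + 5*x/4)/32 and diffusion = f_x = 5*exp(2*t + 5*x/4)/4. Substituting x = B_t:
  d(exp(5*B_t/4 + 2*t)) = (89*exp(5*B_t/4 + 2*t)/32) dt + (5*exp(5*B_t/4 + 2*t)/4) dB_t.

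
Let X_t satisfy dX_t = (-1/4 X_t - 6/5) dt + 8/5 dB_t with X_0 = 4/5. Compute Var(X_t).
Var(X_t) = 128/25 - 128*exp(-t/2)/25

The variance V(t) = Var(X_t) satisfies V'(t) = 2 a V(t) + c^2 with V(0) = 0 (drift coefficient is linear in X, diffusion is constant). With a = -1/4, c = 8/5, the solution is
  V(t) = (c^2 / (2 a)) * (exp(2 a t) - 1)
       = ((8/5)^2 / (2*(-1/4))) * (exp((-1/2) t) - 1)
       = 128/25 - 128*exp(-t/2)/25.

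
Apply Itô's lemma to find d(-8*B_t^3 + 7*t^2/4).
d(-8*B_t^3 + 7*t^2/4) = (-24*B_t + 7*t/2) dt + (-24*B_t^2) dB_t

Itô's formula for f(t, x): d f(t, B_t) = (f_t + (1/2) f_xx) dt + f_x dB_t. Compute partials of f(t, x) = 7*t^2/4 - 8*x^3:
  f_t(t,x)  = 7*t/2
  f_x(t,x)  = -24*x^2
  f_xx(t,x) = -48*x
Assemble drift = f_t + (1/2) f_xx = 7*t/2 - 24*x and diffusion = f_x = -24*x^2. Substituting x = B_t:
  d(-8*B_t^3 + 7*t^2/4) = (-24*B_t + 7*t/2) dt + (-24*B_t^2) dB_t.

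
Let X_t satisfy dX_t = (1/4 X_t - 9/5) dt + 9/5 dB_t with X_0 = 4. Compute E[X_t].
E[X_t] = 36/5 - 16*exp(t/4)/5

Taking expectations and using E[dB_t] = 0, the mean m(t) = E[X_t] satisfies the ODE m'(t) = a m(t) + b with m(0) = x_0. With a = 1/4, b = -9/5, x_0 = 4, the solution is
  m(t) = x_0 * exp(a t) + (b/a) * (exp(a t) - 1)
       = 4 * exp((1/4) t) + ((-9/5)/(1/4)) * (exp((1/4) t) - 1)
       = 36/5 - 16*exp(t/4)/5.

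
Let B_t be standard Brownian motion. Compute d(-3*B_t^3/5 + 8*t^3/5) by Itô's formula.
d(-3*B_t^3/5 + 8*t^3/5) = (-9*B_t/5 + 24*t^2/5) dt + (-9*B_t^2/5) dB_t

Itô's formula for f(t, x): d f(t, B_t) = (f_t + (1/2) f_xx) dt + f_x dB_t. Compute partials of f(t, x) = 8*t^3/5 - 3*x^3/5:
  f_t(t,x)  = 24*t^2/5
  f_x(t,x)  = -9*x^2/5
  f_xx(t,x) = -18*x/5
Assemble drift = f_t + (1/2) f_xx = 24*t^2/5 - 9*x/5 and diffusion = f_x = -9*x^2/5. Substituting x = B_t:
  d(-3*B_t^3/5 + 8*t^3/5) = (-9*B_t/5 + 24*t^2/5) dt + (-9*B_t^2/5) dB_t.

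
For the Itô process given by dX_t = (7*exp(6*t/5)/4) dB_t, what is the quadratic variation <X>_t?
<X>_t = 245*exp(12*t/5)/192 - 245/192

For an Itô process dX_t = a(t) dt + b(t) dB_t, the quadratic variation is <X>_t = int_0^t b(s)^2 ds (the drift term does not contribute). Here b(s) = 7*exp(6*s/5)/4, so
  b(s)^2 = 49*exp(12*s/5)/16.
Integrating from 0 to t:
  <X>_t = int_0^t (49*exp(12*s/5)/16) ds = 245*exp(12*t/5)/192 - 245/192.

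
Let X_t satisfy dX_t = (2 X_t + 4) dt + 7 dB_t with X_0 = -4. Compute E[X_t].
E[X_t] = -2*exp(2*t) - 2

Taking expectations and using E[dB_t] = 0, the mean m(t) = E[X_t] satisfies the ODE m'(t) = a m(t) + b with m(0) = x_0. With a = 2, b = 4, x_0 = -4, the solution is
  m(t) = x_0 * exp(a t) + (b/a) * (exp(a t) - 1)
       = (-4) * exp(2 t) + (4/2) * (exp(2 t) - 1)
       = -2*exp(2*t) - 2.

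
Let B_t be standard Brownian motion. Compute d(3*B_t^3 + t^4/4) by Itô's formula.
d(3*B_t^3 + t^4/4) = (9*B_t + t^3) dt + (9*B_t^2) dB_t

Itô's formula for f(t, x): d f(t, B_t) = (f_t + (1/2) f_xx) dt + f_x dB_t. Compute partials of f(t, x) = t^4/4 + 3*x^3:
  f_t(t,x)  = t^3
  f_x(t,x)  = 9*x^2
  f_xx(t,x) = 18*x
Assemble drift = f_t + (1/2) f_xx = t^3 + 9*x and diffusion = f_x = 9*x^2. Substituting x = B_t:
  d(3*B_t^3 + t^4/4) = (9*B_t + t^3) dt + (9*B_t^2) dB_t.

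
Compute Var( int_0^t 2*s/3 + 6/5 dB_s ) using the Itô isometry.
Var = 4*t*(25*t^2 + 135*t + 243)/675

The Itô integral of a deterministic integrand f(s) has mean 0 because each increment f(s) * (B_{s+ds} - B_s) has mean 0. By the Itô isometry:
  Var( int_0^t f(s) dB_s ) = E[ (int_0^t f(s) dB_s)^2 ] = int_0^t f(s)^2 ds.
Here f(s) = 2*s/3 + 6/5, so f(s)^2 = 4*(5*s + 9)^2/225. Integrate:
  int_0^t (4*(5*s + 9)^2/225) ds = 4*t*(25*t^2 + 135*t + 243)/675.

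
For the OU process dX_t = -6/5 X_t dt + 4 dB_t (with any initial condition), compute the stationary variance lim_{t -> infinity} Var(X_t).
lim Var(X_t) = 20/3

The OU SDE dX = -theta X dt + sigma dB admits the integrating factor exp(theta t): d(exp(theta t) X_t) = sigma exp(theta t) dB_t. Integrating from 0 to t gives X_t = x_0 * exp(-theta t) + sigma * int_0^t exp(-theta (t-s)) dB_s for any initial x_0. The Itô integral has variance (by the Itô isometry) sigma^2 * int_0^t exp(-2 theta (t - s)) ds = sigma^2 * (1 - exp(-2 theta t)) / (2 theta), independent of x_0.
With theta = 6/5, sigma = 4:
  Var(X_t) = (4)^2 * (1 - exp(-2*6/5 t)) / (2 * 6/5) = 20/3 - 20*exp(-12*t/5)/3.
As t -> infinity, exp(-2*6/5 t) -> 0, so the stationary variance is sigma^2 / (2 theta) = 20/3.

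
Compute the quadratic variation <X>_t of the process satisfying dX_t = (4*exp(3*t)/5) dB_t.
<X>_t = 8*exp(6*t)/75 - 8/75

For an Itô process dX_t = a(t) dt + b(t) dB_t, the quadratic variation is <X>_t = int_0^t b(s)^2 ds (the drift term does not contribute). Here b(s) = 4*exp(3*s)/5, so
  b(s)^2 = 16*exp(6*s)/25.
Integrating from 0 to t:
  <X>_t = int_0^t (16*exp(6*s)/25) ds = 8*exp(6*t)/75 - 8/75.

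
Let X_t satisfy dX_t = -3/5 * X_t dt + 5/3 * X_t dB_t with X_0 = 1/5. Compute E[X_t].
E[X_t] = exp(-3*t/5)/5

For GBM dX = mu X dt + sigma X dB with X_0 = x_0, apply Itô to Y = log X: dY = (mu - sigma^2/2) dt + sigma dB, so Y_t = log(x_0) + (mu - sigma^2/2) t + sigma B_t and hence X_t = x_0 * exp((mu - sigma^2/2) t + sigma B_t).
With mu = -3/5, sigma = 5/3, x_0 = 1/5, this gives:
  X_t = 1/5 * exp((-179/90) * t + (5/3) * B_t).
Since sigma*B_t ~ Normal(0, sigma^2 t), E[exp(sigma*B_t)] = exp(sigma^2 t / 2); so E[X_t] = x_0 * exp((mu - sigma^2/2) t) * exp(sigma^2 t / 2) = x_0 * exp(mu t) = exp(-3*t/5)/5.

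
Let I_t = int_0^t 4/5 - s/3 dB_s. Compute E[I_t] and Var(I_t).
E[I_t] = 0; Var(I_t) = t*(25*t^2 - 180*t + 432)/675

The Itô integral of a deterministic integrand f(s) has mean 0 because each increment f(s) * (B_{s+ds} - B_s) has mean 0. By the Itô isometry:
  Var( int_0^t f(s) dB_s ) = E[ (int_0^t f(s) dB_s)^2 ] = int_0^t f(s)^2 ds.
Here f(s) = 4/5 - s/3, so f(s)^2 = (5*s - 12)^2/225. Integrate:
  int_0^t ((5*s - 12)^2/225) ds = t*(25*t^2 - 180*t + 432)/675.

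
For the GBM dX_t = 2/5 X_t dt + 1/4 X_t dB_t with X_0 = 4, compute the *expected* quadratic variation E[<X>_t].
E[<X>_t] = 80*exp(69*t/80)/69 - 80/69

<X>_t = int_0^t ((1/4) * X_s)^2 ds. Taking expectation inside the integral: E[<X>_t] = (1/4)^2 * int_0^t E[X_s^2] ds. For GBM, E[X_s^2] = x_0^2 * exp((2 mu + sigma^2) s). Integrating:
  E[<X>_t] = (1/4)^2 * 4^2 * (exp((2*(2/5) + (1/4)^2) t) - 1) / (2*(2/5) + (1/4)^2)
           = (1/4)^2 * 4^2 * (exp((69/80) t) - 1) / (69/80) = 80*exp(69*t/80)/69 - 80/69.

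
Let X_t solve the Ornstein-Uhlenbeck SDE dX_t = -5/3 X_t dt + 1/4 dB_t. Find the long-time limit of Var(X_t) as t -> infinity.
lim Var(X_t) = 3/160

The OU SDE dX = -theta X dt + sigma dB admits the integrating factor exp(theta t): d(exp(theta t) X_t) = sigma exp(theta t) dB_t. Integrating from 0 to t gives X_t = x_0 * exp(-theta t) + sigma * int_0^t exp(-theta (t-s)) dB_s for any initial x_0. The Itô integral has variance (by the Itô isometry) sigma^2 * int_0^t exp(-2 theta (t - s)) ds = sigma^2 * (1 - exp(-2 theta t)) / (2 theta), independent of x_0.
With theta = 5/3, sigma = 1/4:
  Var(X_t) = (1/4)^2 * (1 - exp(-2*5/3 t)) / (2 * 5/3) = 3/160 - 3*exp(-10*t/3)/160.
As t -> infinity, exp(-2*5/3 t) -> 0, so the stationary variance is sigma^2 / (2 theta) = 3/160.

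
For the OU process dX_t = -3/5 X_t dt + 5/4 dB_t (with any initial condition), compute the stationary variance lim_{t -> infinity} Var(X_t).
lim Var(X_t) = 125/96

The OU SDE dX = -theta X dt + sigma dB admits the integrating factor exp(theta t): d(exp(theta t) X_t) = sigma exp(theta t) dB_t. Integrating from 0 to t gives X_t = x_0 * exp(-theta t) + sigma * int_0^t exp(-theta (t-s)) dB_s for any initial x_0. The Itô integral has variance (by the Itô isometry) sigma^2 * int_0^t exp(-2 theta (t - s)) ds = sigma^2 * (1 - exp(-2 theta t)) / (2 theta), independent of x_0.
With theta = 3/5, sigma = 5/4:
  Var(X_t) = (5/4)^2 * (1 - exp(-2*3/5 t)) / (2 * 3/5) = 125/96 - 125*exp(-6*t/5)/96.
As t -> infinity, exp(-2*3/5 t) -> 0, so the stationary variance is sigma^2 / (2 theta) = 125/96.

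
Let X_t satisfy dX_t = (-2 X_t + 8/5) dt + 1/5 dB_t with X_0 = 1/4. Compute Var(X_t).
Var(X_t) = 1/100 - exp(-4*t)/100

The variance V(t) = Var(X_t) satisfies V'(t) = 2 a V(t) + c^2 with V(0) = 0 (drift coefficient is linear in X, diffusion is constant). With a = -2, c = 1/5, the solution is
  V(t) = (c^2 / (2 a)) * (exp(2 a t) - 1)
       = ((1/5)^2 / (2*(-2))) * (exp((-4) t) - 1)
       = 1/100 - exp(-4*t)/100.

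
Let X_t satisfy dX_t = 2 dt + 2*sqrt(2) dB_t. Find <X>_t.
<X>_t = 8*t

For an Itô process dX_t = a(t) dt + b(t) dB_t, the quadratic variation is <X>_t = int_0^t b(s)^2 ds (the drift term does not contribute). Here b(s) = 2*sqrt(2), so
  b(s)^2 = 8.
Integrating from 0 to t:
  <X>_t = int_0^t (8) ds = 8*t.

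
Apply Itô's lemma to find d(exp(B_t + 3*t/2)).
d(exp(B_t + 3*t/2)) = (2*exp(B_t + 3*t/2)) dt + (exp(B_t + 3*t/2)) dB_t

Itô's formula for f(t, x): d f(t, B_t) = (f_t + (1/2) f_xx) dt + f_x dB_t. Compute partials of f(t, x) = exp(3*t/2 + x):
  f_t(t,x)  = 3*exp(3*t/2 + x)/2
  f_x(t,x)  = exp(3*t/2 + x)
  f_xx(t,x) = exp(3*t/2 + x)
Assemble drift = f_t + (1/2) f_xx = 2*exp(3*t/2 + x) and diffusion = f_x = exp(3*t/2 + x). Substituting x = B_t:
  d(exp(B_t + 3*t/2)) = (2*exp(B_t + 3*t/2)) dt + (exp(B_t + 3*t/2)) dB_t.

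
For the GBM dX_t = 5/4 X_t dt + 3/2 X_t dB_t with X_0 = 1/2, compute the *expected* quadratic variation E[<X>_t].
E[<X>_t] = 9*exp(19*t/4)/76 - 9/76

<X>_t = int_0^t ((3/2) * X_s)^2 ds. Taking expectation inside the integral: E[<X>_t] = (3/2)^2 * int_0^t E[X_s^2] ds. For GBM, E[X_s^2] = x_0^2 * exp((2 mu + sigma^2) s). Integrating:
  E[<X>_t] = (3/2)^2 * (1/2)^2 * (exp((2*(5/4) + (3/2)^2) t) - 1) / (2*(5/4) + (3/2)^2)
           = (3/2)^2 * (1/2)^2 * (exp((19/4) t) - 1) / (19/4) = 9*exp(19*t/4)/76 - 9/76.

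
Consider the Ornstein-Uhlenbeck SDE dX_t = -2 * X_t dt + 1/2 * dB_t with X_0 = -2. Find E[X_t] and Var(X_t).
E[X_t] = -2*exp(-2*t); Var(X_t) = 1/16 - exp(-4*t)/16

The OU SDE dX = -theta X dt + sigma dB admits the integrating factor exp(theta t): d(exp(theta t) X_t) = sigma exp(theta t) dB_t. Integrating from 0 to t:
  X_t = x_0 * exp(-theta t) + sigma * int_0^t exp(-theta (t-s)) dB_s.
The Itô integral has mean 0 and (by the Itô isometry) variance sigma^2 * int_0^t exp(-2 theta (t - s)) ds = sigma^2 * (1 - exp(-2 theta t)) / (2 theta).
With theta = 2, sigma = 1/2, x_0 = -2:
  E[X_t] = -2 * exp(-2 t) = -2*exp(-2*t)
  Var(X_t) = (1/2)^2 * (1 - exp(-2*2 t)) / (2 * 2) = 1/16 - exp(-4*t)/16.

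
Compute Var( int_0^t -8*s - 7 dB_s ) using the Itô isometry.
Var = t*(64*t^2 + 168*t + 147)/3

The Itô integral of a deterministic integrand f(s) has mean 0 because each increment f(s) * (B_{s+ds} - B_s) has mean 0. By the Itô isometry:
  Var( int_0^t f(s) dB_s ) = E[ (int_0^t f(s) dB_s)^2 ] = int_0^t f(s)^2 ds.
Here f(s) = -8*s - 7, so f(s)^2 = (8*s + 7)^2. Integrate:
  int_0^t ((8*s + 7)^2) ds = t*(64*t^2 + 168*t + 147)/3.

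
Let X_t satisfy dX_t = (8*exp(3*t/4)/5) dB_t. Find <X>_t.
<X>_t = 128*exp(3*t/2)/75 - 128/75

For an Itô process dX_t = a(t) dt + b(t) dB_t, the quadratic variation is <X>_t = int_0^t b(s)^2 ds (the drift term does not contribute). Here b(s) = 8*exp(3*s/4)/5, so
  b(s)^2 = 64*exp(3*s/2)/25.
Integrating from 0 to t:
  <X>_t = int_0^t (64*exp(3*s/2)/25) ds = 128*exp(3*t/2)/75 - 128/75.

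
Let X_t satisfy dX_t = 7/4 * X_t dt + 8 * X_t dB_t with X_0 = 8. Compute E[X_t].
E[X_t] = 8*exp(7*t/4)

For GBM dX = mu X dt + sigma X dB with X_0 = x_0, apply Itô to Y = log X: dY = (mu - sigma^2/2) dt + sigma dB, so Y_t = log(x_0) + (mu - sigma^2/2) t + sigma B_t and hence X_t = x_0 * exp((mu - sigma^2/2) t + sigma B_t).
With mu = 7/4, sigma = 8, x_0 = 8, this gives:
  X_t = 8 * exp((-121/4) * t + (8) * B_t).
Since sigma*B_t ~ Normal(0, sigma^2 t), E[exp(sigma*B_t)] = exp(sigma^2 t / 2); so E[X_t] = x_0 * exp((mu - sigma^2/2) t) * exp(sigma^2 t / 2) = x_0 * exp(mu t) = 8*exp(7*t/4).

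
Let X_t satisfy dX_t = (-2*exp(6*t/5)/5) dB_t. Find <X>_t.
<X>_t = exp(12*t/5)/15 - 1/15

For an Itô process dX_t = a(t) dt + b(t) dB_t, the quadratic variation is <X>_t = int_0^t b(s)^2 ds (the drift term does not contribute). Here b(s) = -2*exp(6*s/5)/5, so
  b(s)^2 = 4*exp(12*s/5)/25.
Integrating from 0 to t:
  <X>_t = int_0^t (4*exp(12*s/5)/25) ds = exp(12*t/5)/15 - 1/15.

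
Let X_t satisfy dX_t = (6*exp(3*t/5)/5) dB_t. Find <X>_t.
<X>_t = 6*exp(6*t/5)/5 - 6/5

For an Itô process dX_t = a(t) dt + b(t) dB_t, the quadratic variation is <X>_t = int_0^t b(s)^2 ds (the drift term does not contribute). Here b(s) = 6*exp(3*s/5)/5, so
  b(s)^2 = 36*exp(6*s/5)/25.
Integrating from 0 to t:
  <X>_t = int_0^t (36*exp(6*s/5)/25) ds = 6*exp(6*t/5)/5 - 6/5.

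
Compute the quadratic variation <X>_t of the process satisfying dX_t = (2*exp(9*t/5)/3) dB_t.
<X>_t = 10*exp(18*t/5)/81 - 10/81

For an Itô process dX_t = a(t) dt + b(t) dB_t, the quadratic variation is <X>_t = int_0^t b(s)^2 ds (the drift term does not contribute). Here b(s) = 2*exp(9*s/5)/3, so
  b(s)^2 = 4*exp(18*s/5)/9.
Integrating from 0 to t:
  <X>_t = int_0^t (4*exp(18*s/5)/9) ds = 10*exp(18*t/5)/81 - 10/81.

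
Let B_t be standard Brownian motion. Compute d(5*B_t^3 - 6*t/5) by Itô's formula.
d(5*B_t^3 - 6*t/5) = (15*B_t - 6/5) dt + (15*B_t^2) dB_t

Itô's formula for f(t, x): d f(t, B_t) = (f_t + (1/2) f_xx) dt + f_x dB_t. Compute partials of f(t, x) = -6*t/5 + 5*x^3:
  f_t(t,x)  = -6/5
  f_x(t,x)  = 15*x^2
  f_xx(t,x) = 30*x
Assemble drift = f_t + (1/2) f_xx = 15*x - 6/5 and diffusion = f_x = 15*x^2. Substituting x = B_t:
  d(5*B_t^3 - 6*t/5) = (15*B_t - 6/5) dt + (15*B_t^2) dB_t.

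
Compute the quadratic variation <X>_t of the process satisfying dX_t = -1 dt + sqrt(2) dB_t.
<X>_t = 2*t

For an Itô process dX_t = a(t) dt + b(t) dB_t, the quadratic variation is <X>_t = int_0^t b(s)^2 ds (the drift term does not contribute). Here b(s) = sqrt(2), so
  b(s)^2 = 2.
Integrating from 0 to t:
  <X>_t = int_0^t (2) ds = 2*t.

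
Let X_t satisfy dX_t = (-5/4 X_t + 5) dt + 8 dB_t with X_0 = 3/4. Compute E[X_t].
E[X_t] = 4 - 13*exp(-5*t/4)/4

Taking expectations and using E[dB_t] = 0, the mean m(t) = E[X_t] satisfies the ODE m'(t) = a m(t) + b with m(0) = x_0. With a = -5/4, b = 5, x_0 = 3/4, the solution is
  m(t) = x_0 * exp(a t) + (b/a) * (exp(a t) - 1)
       = (3/4) * exp((-5/4) t) + (5/(-5/4)) * (exp((-5/4) t) - 1)
       = 4 - 13*exp(-5*t/4)/4.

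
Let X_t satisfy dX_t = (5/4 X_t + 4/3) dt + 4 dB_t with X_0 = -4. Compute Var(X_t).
Var(X_t) = 32*exp(5*t/2)/5 - 32/5

The variance V(t) = Var(X_t) satisfies V'(t) = 2 a V(t) + c^2 with V(0) = 0 (drift coefficient is linear in X, diffusion is constant). With a = 5/4, c = 4, the solution is
  V(t) = (c^2 / (2 a)) * (exp(2 a t) - 1)
       = (4^2 / (2*(5/4))) * (exp((5/2) t) - 1)
       = 32*exp(5*t/2)/5 - 32/5.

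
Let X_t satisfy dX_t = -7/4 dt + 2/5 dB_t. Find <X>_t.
<X>_t = 4*t/25

For an Itô process dX_t = a(t) dt + b(t) dB_t, the quadratic variation is <X>_t = int_0^t b(s)^2 ds (the drift term does not contribute). Here b(s) = 2/5, so
  b(s)^2 = 4/25.
Integrating from 0 to t:
  <X>_t = int_0^t (4/25) ds = 4*t/25.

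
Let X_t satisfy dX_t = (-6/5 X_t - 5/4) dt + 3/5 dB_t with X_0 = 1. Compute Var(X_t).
Var(X_t) = 3/20 - 3*exp(-12*t/5)/20

The variance V(t) = Var(X_t) satisfies V'(t) = 2 a V(t) + c^2 with V(0) = 0 (drift coefficient is linear in X, diffusion is constant). With a = -6/5, c = 3/5, the solution is
  V(t) = (c^2 / (2 a)) * (exp(2 a t) - 1)
       = ((3/5)^2 / (2*(-6/5))) * (exp((-12/5) t) - 1)
       = 3/20 - 3*exp(-12*t/5)/20.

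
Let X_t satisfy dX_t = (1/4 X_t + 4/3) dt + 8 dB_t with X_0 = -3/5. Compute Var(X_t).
Var(X_t) = 128*exp(t/2) - 128

The variance V(t) = Var(X_t) satisfies V'(t) = 2 a V(t) + c^2 with V(0) = 0 (drift coefficient is linear in X, diffusion is constant). With a = 1/4, c = 8, the solution is
  V(t) = (c^2 / (2 a)) * (exp(2 a t) - 1)
       = (8^2 / (2*(1/4))) * (exp((1/2) t) - 1)
       = 128*exp(t/2) - 128.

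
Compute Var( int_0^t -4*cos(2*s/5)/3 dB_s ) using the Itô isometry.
Var = 8*t/9 + 10*sin(4*t/5)/9

The Itô integral of a deterministic integrand f(s) has mean 0 because each increment f(s) * (B_{s+ds} - B_s) has mean 0. By the Itô isometry:
  Var( int_0^t f(s) dB_s ) = E[ (int_0^t f(s) dB_s)^2 ] = int_0^t f(s)^2 ds.
Here f(s) = -4*cos(2*s/5)/3, so f(s)^2 = 16*cos(2*s/5)^2/9. Integrate:
  int_0^t (16*cos(2*s/5)^2/9) ds = 8*t/9 + 10*sin(4*t/5)/9.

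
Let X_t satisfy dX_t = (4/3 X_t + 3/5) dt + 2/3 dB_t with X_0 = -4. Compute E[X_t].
E[X_t] = -71*exp(4*t/3)/20 - 9/20

Taking expectations and using E[dB_t] = 0, the mean m(t) = E[X_t] satisfies the ODE m'(t) = a m(t) + b with m(0) = x_0. With a = 4/3, b = 3/5, x_0 = -4, the solution is
  m(t) = x_0 * exp(a t) + (b/a) * (exp(a t) - 1)
       = (-4) * exp((4/3) t) + ((3/5)/(4/3)) * (exp((4/3) t) - 1)
       = -71*exp(4*t/3)/20 - 9/20.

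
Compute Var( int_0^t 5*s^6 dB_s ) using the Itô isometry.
Var = 25*t^13/13

The Itô integral of a deterministic integrand f(s) has mean 0 because each increment f(s) * (B_{s+ds} - B_s) has mean 0. By the Itô isometry:
  Var( int_0^t f(s) dB_s ) = E[ (int_0^t f(s) dB_s)^2 ] = int_0^t f(s)^2 ds.
Here f(s) = 5*s^6, so f(s)^2 = 25*s^12. Integrate:
  int_0^t (25*s^12) ds = 25*t^13/13.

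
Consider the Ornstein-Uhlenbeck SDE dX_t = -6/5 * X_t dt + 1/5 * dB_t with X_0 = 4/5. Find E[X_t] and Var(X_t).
E[X_t] = 4*exp(-6*t/5)/5; Var(X_t) = 1/60 - exp(-12*t/5)/60

The OU SDE dX = -theta X dt + sigma dB admits the integrating factor exp(theta t): d(exp(theta t) X_t) = sigma exp(theta t) dB_t. Integrating from 0 to t:
  X_t = x_0 * exp(-theta t) + sigma * int_0^t exp(-theta (t-s)) dB_s.
The Itô integral has mean 0 and (by the Itô isometry) variance sigma^2 * int_0^t exp(-2 theta (t - s)) ds = sigma^2 * (1 - exp(-2 theta t)) / (2 theta).
With theta = 6/5, sigma = 1/5, x_0 = 4/5:
  E[X_t] = 4/5 * exp(-6/5 t) = 4*exp(-6*t/5)/5
  Var(X_t) = (1/5)^2 * (1 - exp(-2*6/5 t)) / (2 * 6/5) = 1/60 - exp(-12*t/5)/60.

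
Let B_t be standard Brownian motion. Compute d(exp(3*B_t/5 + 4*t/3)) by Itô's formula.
d(exp(3*B_t/5 + 4*t/3)) = (227*exp(3*B_t/5 + 4*t/3)/150) dt + (3*exp(3*B_t/5 + 4*t/3)/5) dB_t

Itô's formula for f(t, x): d f(t, B_t) = (f_t + (1/2) f_xx) dt + f_x dB_t. Compute partials of f(t, x) = exp(4*t/3 + 3*x/5):
  f_t(t,x)  = 4*exp(4*t/3 + 3*x/5)/3
  f_x(t,x)  = 3*exp(4*t/3 + 3*x/5)/5
  f_xx(t,x) = 9*exp(4*t/3 + 3*x/5)/25
Assemble drift = f_t + (1/2) f_xx = 227*exp(4*t/3 + 3*x/5)/150 and diffusion = f_x = 3*exp(4*t/3 + 3*x/5)/5. Substituting x = B_t:
  d(exp(3*B_t/5 + 4*t/3)) = (227*exp(3*B_t/5 + 4*t/3)/150) dt + (3*exp(3*B_t/5 + 4*t/3)/5) dB_t.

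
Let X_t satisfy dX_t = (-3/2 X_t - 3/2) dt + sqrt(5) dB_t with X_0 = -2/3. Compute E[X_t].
E[X_t] = -1 + exp(-3*t/2)/3

Taking expectations and using E[dB_t] = 0, the mean m(t) = E[X_t] satisfies the ODE m'(t) = a m(t) + b with m(0) = x_0. With a = -3/2, b = -3/2, x_0 = -2/3, the solution is
  m(t) = x_0 * exp(a t) + (b/a) * (exp(a t) - 1)
       = (-2/3) * exp((-3/2) t) + ((-3/2)/(-3/2)) * (exp((-3/2) t) - 1)
       = -1 + exp(-3*t/2)/3.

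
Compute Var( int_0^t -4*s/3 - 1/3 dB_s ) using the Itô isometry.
Var = t*(16*t^2 + 12*t + 3)/27

The Itô integral of a deterministic integrand f(s) has mean 0 because each increment f(s) * (B_{s+ds} - B_s) has mean 0. By the Itô isometry:
  Var( int_0^t f(s) dB_s ) = E[ (int_0^t f(s) dB_s)^2 ] = int_0^t f(s)^2 ds.
Here f(s) = -4*s/3 - 1/3, so f(s)^2 = (4*s + 1)^2/9. Integrate:
  int_0^t ((4*s + 1)^2/9) ds = t*(16*t^2 + 12*t + 3)/27.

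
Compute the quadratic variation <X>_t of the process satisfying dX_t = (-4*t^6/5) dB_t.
<X>_t = 16*t^13/325

For an Itô process dX_t = a(t) dt + b(t) dB_t, the quadratic variation is <X>_t = int_0^t b(s)^2 ds (the drift term does not contribute). Here b(s) = -4*s^6/5, so
  b(s)^2 = 16*s^12/25.
Integrating from 0 to t:
  <X>_t = int_0^t (16*s^12/25) ds = 16*t^13/325.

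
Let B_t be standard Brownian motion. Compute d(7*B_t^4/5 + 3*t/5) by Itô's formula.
d(7*B_t^4/5 + 3*t/5) = (42*B_t^2/5 + 3/5) dt + (28*B_t^3/5) dB_t

Itô's formula for f(t, x): d f(t, B_t) = (f_t + (1/2) f_xx) dt + f_x dB_t. Compute partials of f(t, x) = 3*t/5 + 7*x^4/5:
  f_t(t,x)  = 3/5
  f_x(t,x)  = 28*x^3/5
  f_xx(t,x) = 84*x^2/5
Assemble drift = f_t + (1/2) f_xx = 42*x^2/5 + 3/5 and diffusion = f_x = 28*x^3/5. Substituting x = B_t:
  d(7*B_t^4/5 + 3*t/5) = (42*B_t^2/5 + 3/5) dt + (28*B_t^3/5) dB_t.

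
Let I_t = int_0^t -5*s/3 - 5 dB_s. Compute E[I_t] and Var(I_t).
E[I_t] = 0; Var(I_t) = 25*t*(t^2 + 9*t + 27)/27

The Itô integral of a deterministic integrand f(s) has mean 0 because each increment f(s) * (B_{s+ds} - B_s) has mean 0. By the Itô isometry:
  Var( int_0^t f(s) dB_s ) = E[ (int_0^t f(s) dB_s)^2 ] = int_0^t f(s)^2 ds.
Here f(s) = -5*s/3 - 5, so f(s)^2 = 25*(s + 3)^2/9. Integrate:
  int_0^t (25*(s + 3)^2/9) ds = 25*t*(t^2 + 9*t + 27)/27.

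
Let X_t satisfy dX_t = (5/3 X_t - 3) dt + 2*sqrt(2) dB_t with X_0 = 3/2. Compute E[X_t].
E[X_t] = 9/5 - 3*exp(5*t/3)/10

Taking expectations and using E[dB_t] = 0, the mean m(t) = E[X_t] satisfies the ODE m'(t) = a m(t) + b with m(0) = x_0. With a = 5/3, b = -3, x_0 = 3/2, the solution is
  m(t) = x_0 * exp(a t) + (b/a) * (exp(a t) - 1)
       = (3/2) * exp((5/3) t) + ((-3)/(5/3)) * (exp((5/3) t) - 1)
       = 9/5 - 3*exp(5*t/3)/10.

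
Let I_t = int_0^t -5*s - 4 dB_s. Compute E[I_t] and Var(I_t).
E[I_t] = 0; Var(I_t) = t*(25*t^2 + 60*t + 48)/3

The Itô integral of a deterministic integrand f(s) has mean 0 because each increment f(s) * (B_{s+ds} - B_s) has mean 0. By the Itô isometry:
  Var( int_0^t f(s) dB_s ) = E[ (int_0^t f(s) dB_s)^2 ] = int_0^t f(s)^2 ds.
Here f(s) = -5*s - 4, so f(s)^2 = (5*s + 4)^2. Integrate:
  int_0^t ((5*s + 4)^2) ds = t*(25*t^2 + 60*t + 48)/3.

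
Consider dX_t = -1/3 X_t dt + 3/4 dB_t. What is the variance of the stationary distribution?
lim Var(X_t) = 27/32

The OU SDE dX = -theta X dt + sigma dB admits the integrating factor exp(theta t): d(exp(theta t) X_t) = sigma exp(theta t) dB_t. Integrating from 0 to t gives X_t = x_0 * exp(-theta t) + sigma * int_0^t exp(-theta (t-s)) dB_s for any initial x_0. The Itô integral has variance (by the Itô isometry) sigma^2 * int_0^t exp(-2 theta (t - s)) ds = sigma^2 * (1 - exp(-2 theta t)) / (2 theta), independent of x_0.
With theta = 1/3, sigma = 3/4:
  Var(X_t) = (3/4)^2 * (1 - exp(-2*1/3 t)) / (2 * 1/3) = 27/32 - 27*exp(-2*t/3)/32.
As t -> infinity, exp(-2*1/3 t) -> 0, so the stationary variance is sigma^2 / (2 theta) = 27/32.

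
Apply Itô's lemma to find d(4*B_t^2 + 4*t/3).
d(4*B_t^2 + 4*t/3) = (16/3) dt + (8*B_t) dB_t

Itô's formula for f(t, x): d f(t, B_t) = (f_t + (1/2) f_xx) dt + f_x dB_t. Compute partials of f(t, x) = 4*t/3 + 4*x^2:
  f_t(t,x)  = 4/3
  f_x(t,x)  = 8*x
  f_xx(t,x) = 8
Assemble drift = f_t + (1/2) f_xx = 16/3 and diffusion = f_x = 8*x. Substituting x = B_t:
  d(4*B_t^2 + 4*t/3) = (16/3) dt + (8*B_t) dB_t.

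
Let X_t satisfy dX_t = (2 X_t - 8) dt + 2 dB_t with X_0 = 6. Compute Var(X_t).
Var(X_t) = exp(4*t) - 1

The variance V(t) = Var(X_t) satisfies V'(t) = 2 a V(t) + c^2 with V(0) = 0 (drift coefficient is linear in X, diffusion is constant). With a = 2, c = 2, the solution is
  V(t) = (c^2 / (2 a)) * (exp(2 a t) - 1)
       = (2^2 / (2*2)) * (exp(4 t) - 1)
       = exp(4*t) - 1.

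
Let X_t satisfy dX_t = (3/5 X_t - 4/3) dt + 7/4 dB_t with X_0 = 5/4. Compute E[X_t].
E[X_t] = 20/9 - 35*exp(3*t/5)/36

Taking expectations and using E[dB_t] = 0, the mean m(t) = E[X_t] satisfies the ODE m'(t) = a m(t) + b with m(0) = x_0. With a = 3/5, b = -4/3, x_0 = 5/4, the solution is
  m(t) = x_0 * exp(a t) + (b/a) * (exp(a t) - 1)
       = (5/4) * exp((3/5) t) + ((-4/3)/(3/5)) * (exp((3/5) t) - 1)
       = 20/9 - 35*exp(3*t/5)/36.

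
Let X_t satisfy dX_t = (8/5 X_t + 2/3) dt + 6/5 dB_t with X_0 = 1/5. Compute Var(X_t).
Var(X_t) = 9*exp(16*t/5)/20 - 9/20

The variance V(t) = Var(X_t) satisfies V'(t) = 2 a V(t) + c^2 with V(0) = 0 (drift coefficient is linear in X, diffusion is constant). With a = 8/5, c = 6/5, the solution is
  V(t) = (c^2 / (2 a)) * (exp(2 a t) - 1)
       = ((6/5)^2 / (2*(8/5))) * (exp((16/5) t) - 1)
       = 9*exp(16*t/5)/20 - 9/20.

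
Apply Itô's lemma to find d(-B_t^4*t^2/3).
d(-B_t^4*t^2/3) = (2*B_t^2*t*(-B_t^2 - 3*t)/3) dt + (-4*B_t^3*t^2/3) dB_t

Itô's formula for f(t, x): d f(t, B_t) = (f_t + (1/2) f_xx) dt + f_x dB_t. Compute partials of f(t, x) = -t^2*x^4/3:
  f_t(t,x)  = -2*t*x^4/3
  f_x(t,x)  = -4*t^2*x^3/3
  f_xx(t,x) = -4*t^2*x^2
Assemble drift = f_t + (1/2) f_xx = 2*t*x^2*(-3*t - x^2)/3 and diffusion = f_x = -4*t^2*x^3/3. Substituting x = B_t:
  d(-B_t^4*t^2/3) = (2*B_t^2*t*(-B_t^2 - 3*t)/3) dt + (-4*B_t^3*t^2/3) dB_t.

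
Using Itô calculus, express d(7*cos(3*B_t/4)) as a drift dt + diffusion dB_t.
d(7*cos(3*B_t/4)) = (-63*cos(3*B_t/4)/32) dt + (-21*sin(3*B_t/4)/4) dB_t

Itô's formula for f(B_t) gives d f(B_t) = f'(B_t) dB_t + (1/2) f''(B_t) dt. Compute derivatives of f(x) = 7*cos(3*x/4):
  f'(x)  = -21*sin(3*x/4)/4
  f''(x) = -63*cos(3*x/4)/16
Substitute x = B_t and multiply the f'' term by 1/2:
  drift     = (1/2) * (-63*cos(3*x/4)/16) evaluated at B_t = -63*cos(3*B_t/4)/32
  diffusion = (-21*sin(3*x/4)/4) evaluated at B_t = -21*sin(3*B_t/4)/4
Therefore d(7*cos(3*B_t/4)) = (-63*cos(3*B_t/4)/32) dt + (-21*sin(3*B_t/4)/4) dB_t.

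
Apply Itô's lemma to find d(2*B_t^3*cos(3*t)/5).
d(2*B_t^3*cos(3*t)/5) = (6*B_t*(-B_t^2*sin(3*t) + cos(3*t))/5) dt + (6*B_t^2*cos(3*t)/5) dB_t

Itô's formula for f(t, x): d f(t, B_t) = (f_t + (1/2) f_xx) dt + f_x dB_t. Compute partials of f(t, x) = 2*x^3*cos(3*t)/5:
  f_t(t,x)  = -6*x^3*sin(3*t)/5
  f_x(t,x)  = 6*x^2*cos(3*t)/5
  f_xx(t,x) = 12*x*cos(3*t)/5
Assemble drift = f_t + (1/2) f_xx = 6*x*(-x^2*sin(3*t) + cos(3*t))/5 and diffusion = f_x = 6*x^2*cos(3*t)/5. Substituting x = B_t:
  d(2*B_t^3*cos(3*t)/5) = (6*B_t*(-B_t^2*sin(3*t) + cos(3*t))/5) dt + (6*B_t^2*cos(3*t)/5) dB_t.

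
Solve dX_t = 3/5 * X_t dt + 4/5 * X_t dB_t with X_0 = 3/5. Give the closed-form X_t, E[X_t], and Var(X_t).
X_t = 3/5 * exp((7/25) t + (4/5) B_t); E[X_t] = 3*exp(3*t/5)/5; Var(X_t) = 9*(exp(16*t/25) - 1)*exp(6*t/5)/25

For GBM dX = mu X dt + sigma X dB with X_0 = x_0, apply Itô to Y = log X: dY = (mu - sigma^2/2) dt + sigma dB, so Y_t = log(x_0) + (mu - sigma^2/2) t + sigma B_t and hence X_t = x_0 * exp((mu - sigma^2/2) t + sigma B_t).
With mu = 3/5, sigma = 4/5, x_0 = 3/5, this gives:
  X_t = 3/5 * exp((7/25) * t + (4/5) * B_t).
Since sigma*B_t ~ Normal(0, sigma^2 t), E[exp(sigma*B_t)] = exp(sigma^2 t / 2); so E[X_t] = x_0 * exp((mu - sigma^2/2) t) * exp(sigma^2 t / 2) = x_0 * exp(mu t) = 3*exp(3*t/5)/5.
Var(X_t) = E[X_t^2] - (E[X_t])^2 = x_0^2 * exp(2 mu t) * (exp(sigma^2 t) - 1) = 9*(exp(16*t/25) - 1)*exp(6*t/5)/25.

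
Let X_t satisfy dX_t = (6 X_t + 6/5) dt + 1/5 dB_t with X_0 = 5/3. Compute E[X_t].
E[X_t] = 28*exp(6*t)/15 - 1/5

Taking expectations and using E[dB_t] = 0, the mean m(t) = E[X_t] satisfies the ODE m'(t) = a m(t) + b with m(0) = x_0. With a = 6, b = 6/5, x_0 = 5/3, the solution is
  m(t) = x_0 * exp(a t) + (b/a) * (exp(a t) - 1)
       = (5/3) * exp(6 t) + ((6/5)/6) * (exp(6 t) - 1)
       = 28*exp(6*t)/15 - 1/5.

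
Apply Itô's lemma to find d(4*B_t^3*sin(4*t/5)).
d(4*B_t^3*sin(4*t/5)) = (16*B_t^3*cos(4*t/5)/5 + 12*B_t*sin(4*t/5)) dt + (12*B_t^2*sin(4*t/5)) dB_t

Itô's formula for f(t, x): d f(t, B_t) = (f_t + (1/2) f_xx) dt + f_x dB_t. Compute partials of f(t, x) = 4*x^3*sin(4*t/5):
  f_t(t,x)  = 16*x^3*cos(4*t/5)/5
  f_x(t,x)  = 12*x^2*sin(4*t/5)
  f_xx(t,x) = 24*x*sin(4*t/5)
Assemble drift = f_t + (1/2) f_xx = 16*x^3*cos(4*t/5)/5 + 12*x*sin(4*t/5) and diffusion = f_x = 12*x^2*sin(4*t/5). Substituting x = B_t:
  d(4*B_t^3*sin(4*t/5)) = (16*B_t^3*cos(4*t/5)/5 + 12*B_t*sin(4*t/5)) dt + (12*B_t^2*sin(4*t/5)) dB_t.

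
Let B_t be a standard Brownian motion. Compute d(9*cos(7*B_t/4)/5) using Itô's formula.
d(9*cos(7*B_t/4)/5) = (-441*cos(7*B_t/4)/160) dt + (-63*sin(7*B_t/4)/20) dB_t

Itô's formula for f(B_t) gives d f(B_t) = f'(B_t) dB_t + (1/2) f''(B_t) dt. Compute derivatives of f(x) = 9*cos(7*x/4)/5:
  f'(x)  = -63*sin(7*x/4)/20
  f''(x) = -441*cos(7*x/4)/80
Substitute x = B_t and multiply the f'' term by 1/2:
  drift     = (1/2) * (-441*cos(7*x/4)/80) evaluated at B_t = -441*cos(7*B_t/4)/160
  diffusion = (-63*sin(7*x/4)/20) evaluated at B_t = -63*sin(7*B_t/4)/20
Therefore d(9*cos(7*B_t/4)/5) = (-441*cos(7*B_t/4)/160) dt + (-63*sin(7*B_t/4)/20) dB_t.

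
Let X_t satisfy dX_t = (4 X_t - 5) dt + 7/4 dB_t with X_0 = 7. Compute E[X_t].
E[X_t] = 23*exp(4*t)/4 + 5/4

Taking expectations and using E[dB_t] = 0, the mean m(t) = E[X_t] satisfies the ODE m'(t) = a m(t) + b with m(0) = x_0. With a = 4, b = -5, x_0 = 7, the solution is
  m(t) = x_0 * exp(a t) + (b/a) * (exp(a t) - 1)
       = 7 * exp(4 t) + ((-5)/4) * (exp(4 t) - 1)
       = 23*exp(4*t)/4 + 5/4.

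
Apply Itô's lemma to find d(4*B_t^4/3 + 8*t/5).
d(4*B_t^4/3 + 8*t/5) = (8*B_t^2 + 8/5) dt + (16*B_t^3/3) dB_t

Itô's formula for f(t, x): d f(t, B_t) = (f_t + (1/2) f_xx) dt + f_x dB_t. Compute partials of f(t, x) = 8*t/5 + 4*x^4/3:
  f_t(t,x)  = 8/5
  f_x(t,x)  = 16*x^3/3
  f_xx(t,x) = 16*x^2
Assemble drift = f_t + (1/2) f_xx = 8*x^2 + 8/5 and diffusion = f_x = 16*x^3/3. Substituting x = B_t:
  d(4*B_t^4/3 + 8*t/5) = (8*B_t^2 + 8/5) dt + (16*B_t^3/3) dB_t.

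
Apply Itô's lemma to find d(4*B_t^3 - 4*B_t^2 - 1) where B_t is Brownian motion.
d(4*B_t^3 - 4*B_t^2 - 1) = (12*B_t - 4) dt + (4*B_t*(3*B_t - 2)) dB_t

Itô's formula for f(B_t) gives d f(B_t) = f'(B_t) dB_t + (1/2) f''(B_t) dt. Compute derivatives of f(x) = 4*x^3 - 4*x^2 - 1:
  f'(x)  = 4*x*(3*x - 2)
  f''(x) = 24*x - 8
Substitute x = B_t and multiply the f'' term by 1/2:
  drift     = (1/2) * (24*x - 8) evaluated at B_t = 12*B_t - 4
  diffusion = (4*x*(3*x - 2)) evaluated at B_t = 4*B_t*(3*B_t - 2)
Therefore d(4*B_t^3 - 4*B_t^2 - 1) = (12*B_t - 4) dt + (4*B_t*(3*B_t - 2)) dB_t.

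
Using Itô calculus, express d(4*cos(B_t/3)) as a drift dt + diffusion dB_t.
d(4*cos(B_t/3)) = (-2*cos(B_t/3)/9) dt + (-4*sin(B_t/3)/3) dB_t

Itô's formula for f(B_t) gives d f(B_t) = f'(B_t) dB_t + (1/2) f''(B_t) dt. Compute derivatives of f(x) = 4*cos(x/3):
  f'(x)  = -4*sin(x/3)/3
  f''(x) = -4*cos(x/3)/9
Substitute x = B_t and multiply the f'' term by 1/2:
  drift     = (1/2) * (-4*cos(x/3)/9) evaluated at B_t = -2*cos(B_t/3)/9
  diffusion = (-4*sin(x/3)/3) evaluated at B_t = -4*sin(B_t/3)/3
Therefore d(4*cos(B_t/3)) = (-2*cos(B_t/3)/9) dt + (-4*sin(B_t/3)/3) dB_t.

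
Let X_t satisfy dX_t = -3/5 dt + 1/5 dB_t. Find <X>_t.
<X>_t = t/25

For an Itô process dX_t = a(t) dt + b(t) dB_t, the quadratic variation is <X>_t = int_0^t b(s)^2 ds (the drift term does not contribute). Here b(s) = 1/5, so
  b(s)^2 = 1/25.
Integrating from 0 to t:
  <X>_t = int_0^t (1/25) ds = t/25.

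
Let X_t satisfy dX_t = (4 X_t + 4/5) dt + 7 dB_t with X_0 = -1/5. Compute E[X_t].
E[X_t] = -1/5

Taking expectations and using E[dB_t] = 0, the mean m(t) = E[X_t] satisfies the ODE m'(t) = a m(t) + b with m(0) = x_0. With a = 4, b = 4/5, x_0 = -1/5, the solution is
  m(t) = x_0 * exp(a t) + (b/a) * (exp(a t) - 1)
       = (-1/5) * exp(4 t) + ((4/5)/4) * (exp(4 t) - 1)
       = -1/5.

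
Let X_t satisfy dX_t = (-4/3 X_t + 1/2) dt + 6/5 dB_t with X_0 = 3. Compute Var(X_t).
Var(X_t) = 27/50 - 27*exp(-8*t/3)/50

The variance V(t) = Var(X_t) satisfies V'(t) = 2 a V(t) + c^2 with V(0) = 0 (drift coefficient is linear in X, diffusion is constant). With a = -4/3, c = 6/5, the solution is
  V(t) = (c^2 / (2 a)) * (exp(2 a t) - 1)
       = ((6/5)^2 / (2*(-4/3))) * (exp((-8/3) t) - 1)
       = 27/50 - 27*exp(-8*t/3)/50.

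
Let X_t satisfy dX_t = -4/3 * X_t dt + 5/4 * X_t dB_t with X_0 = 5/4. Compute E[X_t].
E[X_t] = 5*exp(-4*t/3)/4

For GBM dX = mu X dt + sigma X dB with X_0 = x_0, apply Itô to Y = log X: dY = (mu - sigma^2/2) dt + sigma dB, so Y_t = log(x_0) + (mu - sigma^2/2) t + sigma B_t and hence X_t = x_0 * exp((mu - sigma^2/2) t + sigma B_t).
With mu = -4/3, sigma = 5/4, x_0 = 5/4, this gives:
  X_t = 5/4 * exp((-203/96) * t + (5/4) * B_t).
Since sigma*B_t ~ Normal(0, sigma^2 t), E[exp(sigma*B_t)] = exp(sigma^2 t / 2); so E[X_t] = x_0 * exp((mu - sigma^2/2) t) * exp(sigma^2 t / 2) = x_0 * exp(mu t) = 5*exp(-4*t/3)/4.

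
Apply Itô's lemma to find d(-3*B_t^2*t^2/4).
d(-3*B_t^2*t^2/4) = (3*t*(-2*B_t^2 - t)/4) dt + (-3*B_t*t^2/2) dB_t

Itô's formula for f(t, x): d f(t, B_t) = (f_t + (1/2) f_xx) dt + f_x dB_t. Compute partials of f(t, x) = -3*t^2*x^2/4:
  f_t(t,x)  = -3*t*x^2/2
  f_x(t,x)  = -3*t^2*x/2
  f_xx(t,x) = -3*t^2/2
Assemble drift = f_t + (1/2) f_xx = 3*t*(-t - 2*x^2)/4 and diffusion = f_x = -3*t^2*x/2. Substituting x = B_t:
  d(-3*B_t^2*t^2/4) = (3*t*(-2*B_t^2 - t)/4) dt + (-3*B_t*t^2/2) dB_t.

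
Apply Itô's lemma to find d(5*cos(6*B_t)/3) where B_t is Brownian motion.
d(5*cos(6*B_t)/3) = (-30*cos(6*B_t)) dt + (-10*sin(6*B_t)) dB_t

Itô's formula for f(B_t) gives d f(B_t) = f'(B_t) dB_t + (1/2) f''(B_t) dt. Compute derivatives of f(x) = 5*cos(6*x)/3:
  f'(x)  = -10*sin(6*x)
  f''(x) = -60*cos(6*x)
Substitute x = B_t and multiply the f'' term by 1/2:
  drift     = (1/2) * (-60*cos(6*x)) evaluated at B_t = -30*cos(6*B_t)
  diffusion = (-10*sin(6*x)) evaluated at B_t = -10*sin(6*B_t)
Therefore d(5*cos(6*B_t)/3) = (-30*cos(6*B_t)) dt + (-10*sin(6*B_t)) dB_t.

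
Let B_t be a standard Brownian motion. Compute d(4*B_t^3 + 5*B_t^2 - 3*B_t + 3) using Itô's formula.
d(4*B_t^3 + 5*B_t^2 - 3*B_t + 3) = (12*B_t + 5) dt + (12*B_t^2 + 10*B_t - 3) dB_t

Itô's formula for f(B_t) gives d f(B_t) = f'(B_t) dB_t + (1/2) f''(B_t) dt. Compute derivatives of f(x) = 4*x^3 + 5*x^2 - 3*x + 3:
  f'(x)  = 12*x^2 + 10*x - 3
  f''(x) = 24*x + 10
Substitute x = B_t and multiply the f'' term by 1/2:
  drift     = (1/2) * (24*x + 10) evaluated at B_t = 12*B_t + 5
  diffusion = (12*x^2 + 10*x - 3) evaluated at B_t = 12*B_t^2 + 10*B_t - 3
Therefore d(4*B_t^3 + 5*B_t^2 - 3*B_t + 3) = (12*B_t + 5) dt + (12*B_t^2 + 10*B_t - 3) dB_t.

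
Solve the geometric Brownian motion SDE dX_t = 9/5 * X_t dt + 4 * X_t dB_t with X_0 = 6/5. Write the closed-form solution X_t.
X_t = 6/5 * exp((-31/5) * t + (4) * B_t)

For GBM dX = mu X dt + sigma X dB with X_0 = x_0, apply Itô to Y = log X: dY = (mu - sigma^2/2) dt + sigma dB, so Y_t = log(x_0) + (mu - sigma^2/2) t + sigma B_t and hence X_t = x_0 * exp((mu - sigma^2/2) t + sigma B_t).
With mu = 9/5, sigma = 4, x_0 = 6/5, this gives:
  X_t = 6/5 * exp((-31/5) * t + (4) * B_t).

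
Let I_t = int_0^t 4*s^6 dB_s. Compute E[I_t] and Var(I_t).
E[I_t] = 0; Var(I_t) = 16*t^13/13

The Itô integral of a deterministic integrand f(s) has mean 0 because each increment f(s) * (B_{s+ds} - B_s) has mean 0. By the Itô isometry:
  Var( int_0^t f(s) dB_s ) = E[ (int_0^t f(s) dB_s)^2 ] = int_0^t f(s)^2 ds.
Here f(s) = 4*s^6, so f(s)^2 = 16*s^12. Integrate:
  int_0^t (16*s^12) ds = 16*t^13/13.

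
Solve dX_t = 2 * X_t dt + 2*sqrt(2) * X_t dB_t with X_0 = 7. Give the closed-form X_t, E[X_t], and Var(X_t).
X_t = 7 * exp((-2) t + (2*sqrt(2)) B_t); E[X_t] = 7*exp(2*t); Var(X_t) = 49*(exp(8*t) - 1)*exp(4*t)

For GBM dX = mu X dt + sigma X dB with X_0 = x_0, apply Itô to Y = log X: dY = (mu - sigma^2/2) dt + sigma dB, so Y_t = log(x_0) + (mu - sigma^2/2) t + sigma B_t and hence X_t = x_0 * exp((mu - sigma^2/2) t + sigma B_t).
With mu = 2, sigma = 2*sqrt(2), x_0 = 7, this gives:
  X_t = 7 * exp((-2) * t + (2*sqrt(2)) * B_t).
Since sigma*B_t ~ Normal(0, sigma^2 t), E[exp(sigma*B_t)] = exp(sigma^2 t / 2); so E[X_t] = x_0 * exp((mu - sigma^2/2) t) * exp(sigma^2 t / 2) = x_0 * exp(mu t) = 7*exp(2*t).
Var(X_t) = E[X_t^2] - (E[X_t])^2 = x_0^2 * exp(2 mu t) * (exp(sigma^2 t) - 1) = 49*(exp(8*t) - 1)*exp(4*t).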